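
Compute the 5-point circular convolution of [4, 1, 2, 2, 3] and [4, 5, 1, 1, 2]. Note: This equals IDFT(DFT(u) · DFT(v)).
Either evaluate y[k] = Σ_j u[j]·v[(k-j) mod 5] directly, or use IDFT(DFT(u) · DFT(v)). y[0] = 4×4 + 1×2 + 2×1 + 2×1 + 3×5 = 37; y[1] = 4×5 + 1×4 + 2×2 + 2×1 + 3×1 = 33; y[2] = 4×1 + 1×5 + 2×4 + 2×2 + 3×1 = 24; y[3] = 4×1 + 1×1 + 2×5 + 2×4 + 3×2 = 29; y[4] = 4×2 + 1×1 + 2×1 + 2×5 + 3×4 = 33. Result: [37, 33, 24, 29, 33]

[37, 33, 24, 29, 33]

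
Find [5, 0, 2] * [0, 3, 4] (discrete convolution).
y[0] = 5×0 = 0; y[1] = 5×3 + 0×0 = 15; y[2] = 5×4 + 0×3 + 2×0 = 20; y[3] = 0×4 + 2×3 = 6; y[4] = 2×4 = 8

[0, 15, 20, 6, 8]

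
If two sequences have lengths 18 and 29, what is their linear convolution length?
Linear/full convolution length: m + n - 1 = 18 + 29 - 1 = 46

46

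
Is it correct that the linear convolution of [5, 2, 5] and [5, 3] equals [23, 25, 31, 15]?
Recompute linear convolution of [5, 2, 5] and [5, 3]: y[0] = 5×5 = 25; y[1] = 5×3 + 2×5 = 25; y[2] = 2×3 + 5×5 = 31; y[3] = 5×3 = 15 → [25, 25, 31, 15]. Compare to given [23, 25, 31, 15]: they differ at index 0: given 23, correct 25, so answer: No

No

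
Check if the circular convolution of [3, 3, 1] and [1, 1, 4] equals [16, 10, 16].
Recompute circular convolution of [3, 3, 1] and [1, 1, 4]: y[0] = 3×1 + 3×4 + 1×1 = 16; y[1] = 3×1 + 3×1 + 1×4 = 10; y[2] = 3×4 + 3×1 + 1×1 = 16 → [16, 10, 16]. Given [16, 10, 16] matches, so answer: Yes

Yes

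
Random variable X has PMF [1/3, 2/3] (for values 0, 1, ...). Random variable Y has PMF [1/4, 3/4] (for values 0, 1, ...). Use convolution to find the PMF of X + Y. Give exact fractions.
P(X+Y=k) = Σ_i P(X=i)·P(Y=k-i) — a convolution of [1/3, 2/3] and [1/4, 3/4]. P(X+Y=0) = (1/3)×(1/4) = 1/12; P(X+Y=1) = (1/3)×(3/4) + (2/3)×(1/4) = 1/4 + 1/6 = 5/12; P(X+Y=2) = (2/3)×(3/4) = 1/2. PMF: [1/12, 5/12, 1/2] (sums to 1 ✓)

[1/12, 5/12, 1/2]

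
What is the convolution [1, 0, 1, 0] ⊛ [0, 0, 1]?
y[0] = 1×0 = 0; y[1] = 1×0 + 0×0 = 0; y[2] = 1×1 + 0×0 + 1×0 = 1; y[3] = 0×1 + 1×0 + 0×0 = 0; y[4] = 1×1 + 0×0 = 1; y[5] = 0×1 = 0

[0, 0, 1, 0, 1, 0]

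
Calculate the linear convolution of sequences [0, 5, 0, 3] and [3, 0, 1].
y[0] = 0×3 = 0; y[1] = 0×0 + 5×3 = 15; y[2] = 0×1 + 5×0 + 0×3 = 0; y[3] = 5×1 + 0×0 + 3×3 = 14; y[4] = 0×1 + 3×0 = 0; y[5] = 3×1 = 3

[0, 15, 0, 14, 0, 3]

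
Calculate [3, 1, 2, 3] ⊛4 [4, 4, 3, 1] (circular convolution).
Use y[k] = Σ_j u[j]·v[(k-j) mod 4]. y[0] = 3×4 + 1×1 + 2×3 + 3×4 = 31; y[1] = 3×4 + 1×4 + 2×1 + 3×3 = 27; y[2] = 3×3 + 1×4 + 2×4 + 3×1 = 24; y[3] = 3×1 + 1×3 + 2×4 + 3×4 = 26. Result: [31, 27, 24, 26]

[31, 27, 24, 26]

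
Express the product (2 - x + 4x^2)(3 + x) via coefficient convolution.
Ascending coefficients: a = [2, -1, 4], b = [3, 1]. c[0] = 2×3 = 6; c[1] = 2×1 + -1×3 = -1; c[2] = -1×1 + 4×3 = 11; c[3] = 4×1 = 4. Result coefficients: [6, -1, 11, 4] → 6 - x + 11x^2 + 4x^3

6 - x + 11x^2 + 4x^3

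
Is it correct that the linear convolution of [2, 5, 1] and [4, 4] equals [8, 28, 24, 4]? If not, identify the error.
Recompute linear convolution of [2, 5, 1] and [4, 4]: y[0] = 2×4 = 8; y[1] = 2×4 + 5×4 = 28; y[2] = 5×4 + 1×4 = 24; y[3] = 1×4 = 4 → [8, 28, 24, 4]. Given [8, 28, 24, 4] matches, so answer: Yes

Yes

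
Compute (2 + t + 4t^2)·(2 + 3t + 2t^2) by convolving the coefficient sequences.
Ascending coefficients: a = [2, 1, 4], b = [2, 3, 2]. c[0] = 2×2 = 4; c[1] = 2×3 + 1×2 = 8; c[2] = 2×2 + 1×3 + 4×2 = 15; c[3] = 1×2 + 4×3 = 14; c[4] = 4×2 = 8. Result coefficients: [4, 8, 15, 14, 8] → 4 + 8t + 15t^2 + 14t^3 + 8t^4

4 + 8t + 15t^2 + 14t^3 + 8t^4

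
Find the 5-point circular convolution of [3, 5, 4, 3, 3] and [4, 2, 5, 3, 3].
Use y[k] = Σ_j s[j]·t[(k-j) mod 5]. y[0] = 3×4 + 5×3 + 4×3 + 3×5 + 3×2 = 60; y[1] = 3×2 + 5×4 + 4×3 + 3×3 + 3×5 = 62; y[2] = 3×5 + 5×2 + 4×4 + 3×3 + 3×3 = 59; y[3] = 3×3 + 5×5 + 4×2 + 3×4 + 3×3 = 63; y[4] = 3×3 + 5×3 + 4×5 + 3×2 + 3×4 = 62. Result: [60, 62, 59, 63, 62]

[60, 62, 59, 63, 62]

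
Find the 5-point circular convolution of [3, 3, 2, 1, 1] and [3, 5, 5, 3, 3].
Use y[k] = Σ_j a[j]·b[(k-j) mod 5]. y[0] = 3×3 + 3×3 + 2×3 + 1×5 + 1×5 = 34; y[1] = 3×5 + 3×3 + 2×3 + 1×3 + 1×5 = 38; y[2] = 3×5 + 3×5 + 2×3 + 1×3 + 1×3 = 42; y[3] = 3×3 + 3×5 + 2×5 + 1×3 + 1×3 = 40; y[4] = 3×3 + 3×3 + 2×5 + 1×5 + 1×3 = 36. Result: [34, 38, 42, 40, 36]

[34, 38, 42, 40, 36]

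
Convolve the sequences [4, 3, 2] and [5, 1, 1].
y[0] = 4×5 = 20; y[1] = 4×1 + 3×5 = 19; y[2] = 4×1 + 3×1 + 2×5 = 17; y[3] = 3×1 + 2×1 = 5; y[4] = 2×1 = 2

[20, 19, 17, 5, 2]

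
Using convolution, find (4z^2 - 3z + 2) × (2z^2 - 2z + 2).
Ascending coefficients: a = [2, -3, 4], b = [2, -2, 2]. c[0] = 2×2 = 4; c[1] = 2×-2 + -3×2 = -10; c[2] = 2×2 + -3×-2 + 4×2 = 18; c[3] = -3×2 + 4×-2 = -14; c[4] = 4×2 = 8. Result coefficients: [4, -10, 18, -14, 8] → 8z^4 - 14z^3 + 18z^2 - 10z + 4

8z^4 - 14z^3 + 18z^2 - 10z + 4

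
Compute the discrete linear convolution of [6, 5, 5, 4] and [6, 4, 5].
y[0] = 6×6 = 36; y[1] = 6×4 + 5×6 = 54; y[2] = 6×5 + 5×4 + 5×6 = 80; y[3] = 5×5 + 5×4 + 4×6 = 69; y[4] = 5×5 + 4×4 = 41; y[5] = 4×5 = 20

[36, 54, 80, 69, 41, 20]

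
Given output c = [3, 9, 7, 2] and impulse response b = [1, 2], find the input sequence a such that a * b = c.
Deconvolve c=[3, 9, 7, 2] by b=[1, 2]. Since b[0]=1, solve forward: a[0] = c[0] / 1 = 3; a[1] = (c[1] - 3×2) / 1 = 3; a[2] = (c[2] - 3×2) / 1 = 1. So a = [3, 3, 1]. Check by forward convolution: c[0] = 3×1 = 3; c[1] = 3×2 + 3×1 = 9; c[2] = 3×2 + 1×1 = 7; c[3] = 1×2 = 2

[3, 3, 1]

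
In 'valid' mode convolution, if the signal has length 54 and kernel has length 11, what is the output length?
'Valid' mode counts only positions where the kernel fully overlaps the signal: m - n + 1 = 54 - 11 + 1 = 44

44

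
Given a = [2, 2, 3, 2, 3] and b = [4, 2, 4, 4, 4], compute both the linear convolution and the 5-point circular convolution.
Linear: y_lin[0] = 2×4 = 8; y_lin[1] = 2×2 + 2×4 = 12; y_lin[2] = 2×4 + 2×2 + 3×4 = 24; y_lin[3] = 2×4 + 2×4 + 3×2 + 2×4 = 30; y_lin[4] = 2×4 + 2×4 + 3×4 + 2×2 + 3×4 = 44; y_lin[5] = 2×4 + 3×4 + 2×4 + 3×2 = 34; y_lin[6] = 3×4 + 2×4 + 3×4 = 32; y_lin[7] = 2×4 + 3×4 = 20; y_lin[8] = 3×4 = 12 → [8, 12, 24, 30, 44, 34, 32, 20, 12]. Circular (length 5): y[0] = 2×4 + 2×4 + 3×4 + 2×4 + 3×2 = 42; y[1] = 2×2 + 2×4 + 3×4 + 2×4 + 3×4 = 44; y[2] = 2×4 + 2×2 + 3×4 + 2×4 + 3×4 = 44; y[3] = 2×4 + 2×4 + 3×2 + 2×4 + 3×4 = 42; y[4] = 2×4 + 2×4 + 3×4 + 2×2 + 3×4 = 44 → [42, 44, 44, 42, 44]

Linear: [8, 12, 24, 30, 44, 34, 32, 20, 12], Circular: [42, 44, 44, 42, 44]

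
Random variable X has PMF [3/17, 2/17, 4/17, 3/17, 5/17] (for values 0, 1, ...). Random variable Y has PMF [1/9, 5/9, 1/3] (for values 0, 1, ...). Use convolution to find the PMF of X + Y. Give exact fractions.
P(X+Y=k) = Σ_i P(X=i)·P(Y=k-i) — a convolution of [3/17, 2/17, 4/17, 3/17, 5/17] and [1/9, 5/9, 1/3]. P(X+Y=0) = (3/17)×(1/9) = 1/51; P(X+Y=1) = (3/17)×(5/9) + (2/17)×(1/9) = 5/51 + 2/153 = 1/9; P(X+Y=2) = (3/17)×(1/3) + (2/17)×(5/9) + (4/17)×(1/9) = 1/17 + 10/153 + 4/153 = 23/153; P(X+Y=3) = (2/17)×(1/3) + (4/17)×(5/9) + (3/17)×(1/9) = 2/51 + 20/153 + 1/51 = 29/153; P(X+Y=4) = (4/17)×(1/3) + (3/17)×(5/9) + (5/17)×(1/9) = 4/51 + 5/51 + 5/153 = 32/153; P(X+Y=5) = (3/17)×(1/3) + (5/17)×(5/9) = 1/17 + 25/153 = 2/9; P(X+Y=6) = (5/17)×(1/3) = 5/51. PMF: [1/51, 1/9, 23/153, 29/153, 32/153, 2/9, 5/51] (sums to 1 ✓)

[1/51, 1/9, 23/153, 29/153, 32/153, 2/9, 5/51]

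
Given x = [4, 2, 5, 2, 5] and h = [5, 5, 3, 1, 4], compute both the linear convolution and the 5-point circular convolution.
Linear: y_lin[0] = 4×5 = 20; y_lin[1] = 4×5 + 2×5 = 30; y_lin[2] = 4×3 + 2×5 + 5×5 = 47; y_lin[3] = 4×1 + 2×3 + 5×5 + 2×5 = 45; y_lin[4] = 4×4 + 2×1 + 5×3 + 2×5 + 5×5 = 68; y_lin[5] = 2×4 + 5×1 + 2×3 + 5×5 = 44; y_lin[6] = 5×4 + 2×1 + 5×3 = 37; y_lin[7] = 2×4 + 5×1 = 13; y_lin[8] = 5×4 = 20 → [20, 30, 47, 45, 68, 44, 37, 13, 20]. Circular (length 5): y[0] = 4×5 + 2×4 + 5×1 + 2×3 + 5×5 = 64; y[1] = 4×5 + 2×5 + 5×4 + 2×1 + 5×3 = 67; y[2] = 4×3 + 2×5 + 5×5 + 2×4 + 5×1 = 60; y[3] = 4×1 + 2×3 + 5×5 + 2×5 + 5×4 = 65; y[4] = 4×4 + 2×1 + 5×3 + 2×5 + 5×5 = 68 → [64, 67, 60, 65, 68]

Linear: [20, 30, 47, 45, 68, 44, 37, 13, 20], Circular: [64, 67, 60, 65, 68]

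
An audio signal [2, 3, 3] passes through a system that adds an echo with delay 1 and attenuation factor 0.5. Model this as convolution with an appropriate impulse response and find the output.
Direct-path + delayed-attenuated-path model → impulse response h = [1, 0.5] (1 at lag 0, 0.5 at lag 1). Output y[n] = x[n] + 0.5·x[n - 1] (with x[n] = 0 outside 0..2): y[0] = 2 + 0.5×0 = 2; y[1] = 3 + 0.5×2 = 4.0; y[2] = 3 + 0.5×3 = 4.5; y[3] = 0 + 0.5×3 = 1.5. So y = [2, 4.0, 4.5, 1.5]

[2, 4.0, 4.5, 1.5]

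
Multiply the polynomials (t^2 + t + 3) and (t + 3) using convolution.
Ascending coefficients: a = [3, 1, 1], b = [3, 1]. c[0] = 3×3 = 9; c[1] = 3×1 + 1×3 = 6; c[2] = 1×1 + 1×3 = 4; c[3] = 1×1 = 1. Result coefficients: [9, 6, 4, 1] → t^3 + 4t^2 + 6t + 9

t^3 + 4t^2 + 6t + 9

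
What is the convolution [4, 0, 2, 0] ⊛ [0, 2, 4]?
y[0] = 4×0 = 0; y[1] = 4×2 + 0×0 = 8; y[2] = 4×4 + 0×2 + 2×0 = 16; y[3] = 0×4 + 2×2 + 0×0 = 4; y[4] = 2×4 + 0×2 = 8; y[5] = 0×4 = 0

[0, 8, 16, 4, 8, 0]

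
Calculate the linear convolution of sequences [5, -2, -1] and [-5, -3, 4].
y[0] = 5×-5 = -25; y[1] = 5×-3 + -2×-5 = -5; y[2] = 5×4 + -2×-3 + -1×-5 = 31; y[3] = -2×4 + -1×-3 = -5; y[4] = -1×4 = -4

[-25, -5, 31, -5, -4]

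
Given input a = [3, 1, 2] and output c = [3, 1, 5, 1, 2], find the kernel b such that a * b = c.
Output length 5 = len(a) + len(b) - 1 ⇒ len(b) = 3. Solve b forward using b[k] = (c[k] - Σ_{i≥1} a[i]·b[k-i]) / a[0]: b[0] = c[0] / a[0] = 3 / 3 = 1; b[1] = (c[1] - 1×1) / a[0] = (1 - 1×1) / 3 = 0; b[2] = (c[2] - 1×0 - 2×1) / a[0] = (5 - 1×0 - 2×1) / 3 = 1. So b = [1, 0, 1]. Forward-check [3, 1, 2] * [1, 0, 1]: c[0] = 3×1 = 3; c[1] = 3×0 + 1×1 = 1; c[2] = 3×1 + 1×0 + 2×1 = 5; c[3] = 1×1 + 2×0 = 1; c[4] = 2×1 = 2 → [3, 1, 5, 1, 2] ✓

[1, 0, 1]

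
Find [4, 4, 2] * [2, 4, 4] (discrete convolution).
y[0] = 4×2 = 8; y[1] = 4×4 + 4×2 = 24; y[2] = 4×4 + 4×4 + 2×2 = 36; y[3] = 4×4 + 2×4 = 24; y[4] = 2×4 = 8

[8, 24, 36, 24, 8]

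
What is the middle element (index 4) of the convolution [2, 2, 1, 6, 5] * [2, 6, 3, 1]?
Use y[k] = Σ_i a[i]·b[k-i] at k=4. y[4] = 2×1 + 1×3 + 6×6 + 5×2 = 51

51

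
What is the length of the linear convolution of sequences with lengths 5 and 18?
Linear/full convolution length: m + n - 1 = 5 + 18 - 1 = 22

22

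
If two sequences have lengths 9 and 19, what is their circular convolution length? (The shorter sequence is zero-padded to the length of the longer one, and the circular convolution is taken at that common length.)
Circular convolution (zero-padding the shorter input) has length max(m, n) = max(9, 19) = 19

19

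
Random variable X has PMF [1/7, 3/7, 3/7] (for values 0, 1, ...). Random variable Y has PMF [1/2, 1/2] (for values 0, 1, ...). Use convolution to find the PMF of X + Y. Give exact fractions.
P(X+Y=k) = Σ_i P(X=i)·P(Y=k-i) — a convolution of [1/7, 3/7, 3/7] and [1/2, 1/2]. P(X+Y=0) = (1/7)×(1/2) = 1/14; P(X+Y=1) = (1/7)×(1/2) + (3/7)×(1/2) = 1/14 + 3/14 = 2/7; P(X+Y=2) = (3/7)×(1/2) + (3/7)×(1/2) = 3/14 + 3/14 = 3/7; P(X+Y=3) = (3/7)×(1/2) = 3/14. PMF: [1/14, 2/7, 3/7, 3/14] (sums to 1 ✓)

[1/14, 2/7, 3/7, 3/14]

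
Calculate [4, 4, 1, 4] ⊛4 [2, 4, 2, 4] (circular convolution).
Use y[k] = Σ_j f[j]·g[(k-j) mod 4]. y[0] = 4×2 + 4×4 + 1×2 + 4×4 = 42; y[1] = 4×4 + 4×2 + 1×4 + 4×2 = 36; y[2] = 4×2 + 4×4 + 1×2 + 4×4 = 42; y[3] = 4×4 + 4×2 + 1×4 + 4×2 = 36. Result: [42, 36, 42, 36]

[42, 36, 42, 36]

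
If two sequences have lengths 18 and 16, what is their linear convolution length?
Linear/full convolution length: m + n - 1 = 18 + 16 - 1 = 33

33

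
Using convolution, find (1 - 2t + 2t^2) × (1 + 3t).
Ascending coefficients: a = [1, -2, 2], b = [1, 3]. c[0] = 1×1 = 1; c[1] = 1×3 + -2×1 = 1; c[2] = -2×3 + 2×1 = -4; c[3] = 2×3 = 6. Result coefficients: [1, 1, -4, 6] → 1 + t - 4t^2 + 6t^3

1 + t - 4t^2 + 6t^3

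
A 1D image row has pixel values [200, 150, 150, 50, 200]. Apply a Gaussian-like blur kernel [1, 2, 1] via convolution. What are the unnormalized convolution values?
Convolve image row [200, 150, 150, 50, 200] with kernel [1, 2, 1]: y[0] = 200×1 = 200; y[1] = 200×2 + 150×1 = 550; y[2] = 200×1 + 150×2 + 150×1 = 650; y[3] = 150×1 + 150×2 + 50×1 = 500; y[4] = 150×1 + 50×2 + 200×1 = 450; y[5] = 50×1 + 200×2 = 450; y[6] = 200×1 = 200 → [200, 550, 650, 500, 450, 450, 200]. Normalization factor = sum(kernel) = 4.

[200, 550, 650, 500, 450, 450, 200]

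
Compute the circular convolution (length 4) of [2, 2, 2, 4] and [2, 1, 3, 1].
Use y[k] = Σ_j a[j]·b[(k-j) mod 4]. y[0] = 2×2 + 2×1 + 2×3 + 4×1 = 16; y[1] = 2×1 + 2×2 + 2×1 + 4×3 = 20; y[2] = 2×3 + 2×1 + 2×2 + 4×1 = 16; y[3] = 2×1 + 2×3 + 2×1 + 4×2 = 18. Result: [16, 20, 16, 18]

[16, 20, 16, 18]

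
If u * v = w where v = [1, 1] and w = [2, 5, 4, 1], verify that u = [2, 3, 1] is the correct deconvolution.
Forward-compute [2, 3, 1] * [1, 1]: w[0] = 2×1 = 2; w[1] = 2×1 + 3×1 = 5; w[2] = 3×1 + 1×1 = 4; w[3] = 1×1 = 1 → [2, 5, 4, 1]. Matches given w = [2, 5, 4, 1], so verified.

Verified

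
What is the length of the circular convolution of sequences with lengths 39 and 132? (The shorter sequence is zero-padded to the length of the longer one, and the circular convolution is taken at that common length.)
Circular convolution (zero-padding the shorter input) has length max(m, n) = max(39, 132) = 132

132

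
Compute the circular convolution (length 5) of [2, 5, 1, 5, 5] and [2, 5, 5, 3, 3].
Use y[k] = Σ_j a[j]·b[(k-j) mod 5]. y[0] = 2×2 + 5×3 + 1×3 + 5×5 + 5×5 = 72; y[1] = 2×5 + 5×2 + 1×3 + 5×3 + 5×5 = 63; y[2] = 2×5 + 5×5 + 1×2 + 5×3 + 5×3 = 67; y[3] = 2×3 + 5×5 + 1×5 + 5×2 + 5×3 = 61; y[4] = 2×3 + 5×3 + 1×5 + 5×5 + 5×2 = 61. Result: [72, 63, 67, 61, 61]

[72, 63, 67, 61, 61]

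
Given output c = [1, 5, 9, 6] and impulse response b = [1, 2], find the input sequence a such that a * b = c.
Deconvolve c=[1, 5, 9, 6] by b=[1, 2]. Since b[0]=1, solve forward: a[0] = c[0] / 1 = 1; a[1] = (c[1] - 1×2) / 1 = 3; a[2] = (c[2] - 3×2) / 1 = 3. So a = [1, 3, 3]. Check by forward convolution: c[0] = 1×1 = 1; c[1] = 1×2 + 3×1 = 5; c[2] = 3×2 + 3×1 = 9; c[3] = 3×2 = 6

[1, 3, 3]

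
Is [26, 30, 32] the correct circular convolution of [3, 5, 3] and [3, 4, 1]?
Recompute circular convolution of [3, 5, 3] and [3, 4, 1]: y[0] = 3×3 + 5×1 + 3×4 = 26; y[1] = 3×4 + 5×3 + 3×1 = 30; y[2] = 3×1 + 5×4 + 3×3 = 32 → [26, 30, 32]. Given [26, 30, 32] matches, so answer: Yes

Yes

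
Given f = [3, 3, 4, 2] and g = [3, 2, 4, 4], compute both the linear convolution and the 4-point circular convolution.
Linear: y_lin[0] = 3×3 = 9; y_lin[1] = 3×2 + 3×3 = 15; y_lin[2] = 3×4 + 3×2 + 4×3 = 30; y_lin[3] = 3×4 + 3×4 + 4×2 + 2×3 = 38; y_lin[4] = 3×4 + 4×4 + 2×2 = 32; y_lin[5] = 4×4 + 2×4 = 24; y_lin[6] = 2×4 = 8 → [9, 15, 30, 38, 32, 24, 8]. Circular (length 4): y[0] = 3×3 + 3×4 + 4×4 + 2×2 = 41; y[1] = 3×2 + 3×3 + 4×4 + 2×4 = 39; y[2] = 3×4 + 3×2 + 4×3 + 2×4 = 38; y[3] = 3×4 + 3×4 + 4×2 + 2×3 = 38 → [41, 39, 38, 38]

Linear: [9, 15, 30, 38, 32, 24, 8], Circular: [41, 39, 38, 38]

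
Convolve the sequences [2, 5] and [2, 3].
y[0] = 2×2 = 4; y[1] = 2×3 + 5×2 = 16; y[2] = 5×3 = 15

[4, 16, 15]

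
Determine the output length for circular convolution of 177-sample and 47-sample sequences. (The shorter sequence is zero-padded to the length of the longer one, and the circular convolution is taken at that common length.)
Circular convolution (zero-padding the shorter input) has length max(m, n) = max(177, 47) = 177

177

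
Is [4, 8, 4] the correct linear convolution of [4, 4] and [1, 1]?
Recompute linear convolution of [4, 4] and [1, 1]: y[0] = 4×1 = 4; y[1] = 4×1 + 4×1 = 8; y[2] = 4×1 = 4 → [4, 8, 4]. Given [4, 8, 4] matches, so answer: Yes

Yes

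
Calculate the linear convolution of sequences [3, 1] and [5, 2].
y[0] = 3×5 = 15; y[1] = 3×2 + 1×5 = 11; y[2] = 1×2 = 2

[15, 11, 2]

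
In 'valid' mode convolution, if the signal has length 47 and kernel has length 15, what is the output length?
'Valid' mode counts only positions where the kernel fully overlaps the signal: m - n + 1 = 47 - 15 + 1 = 33

33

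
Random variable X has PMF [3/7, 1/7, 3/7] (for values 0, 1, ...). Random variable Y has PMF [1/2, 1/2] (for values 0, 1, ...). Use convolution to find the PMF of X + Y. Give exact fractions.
P(X+Y=k) = Σ_i P(X=i)·P(Y=k-i) — a convolution of [3/7, 1/7, 3/7] and [1/2, 1/2]. P(X+Y=0) = (3/7)×(1/2) = 3/14; P(X+Y=1) = (3/7)×(1/2) + (1/7)×(1/2) = 3/14 + 1/14 = 2/7; P(X+Y=2) = (1/7)×(1/2) + (3/7)×(1/2) = 1/14 + 3/14 = 2/7; P(X+Y=3) = (3/7)×(1/2) = 3/14. PMF: [3/14, 2/7, 2/7, 3/14] (sums to 1 ✓)

[3/14, 2/7, 2/7, 3/14]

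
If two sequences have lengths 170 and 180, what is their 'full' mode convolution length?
Linear/full convolution length: m + n - 1 = 170 + 180 - 1 = 349

349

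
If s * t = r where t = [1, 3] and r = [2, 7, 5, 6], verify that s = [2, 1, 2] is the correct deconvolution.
Forward-compute [2, 1, 2] * [1, 3]: r[0] = 2×1 = 2; r[1] = 2×3 + 1×1 = 7; r[2] = 1×3 + 2×1 = 5; r[3] = 2×3 = 6 → [2, 7, 5, 6]. Matches given r = [2, 7, 5, 6], so verified.

Verified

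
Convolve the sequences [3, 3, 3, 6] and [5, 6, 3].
y[0] = 3×5 = 15; y[1] = 3×6 + 3×5 = 33; y[2] = 3×3 + 3×6 + 3×5 = 42; y[3] = 3×3 + 3×6 + 6×5 = 57; y[4] = 3×3 + 6×6 = 45; y[5] = 6×3 = 18

[15, 33, 42, 57, 45, 18]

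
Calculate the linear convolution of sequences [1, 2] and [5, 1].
y[0] = 1×5 = 5; y[1] = 1×1 + 2×5 = 11; y[2] = 2×1 = 2

[5, 11, 2]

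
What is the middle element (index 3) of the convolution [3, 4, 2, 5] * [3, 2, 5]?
Use y[k] = Σ_i a[i]·b[k-i] at k=3. y[3] = 4×5 + 2×2 + 5×3 = 39

39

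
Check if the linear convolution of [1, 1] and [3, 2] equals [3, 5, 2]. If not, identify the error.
Recompute linear convolution of [1, 1] and [3, 2]: y[0] = 1×3 = 3; y[1] = 1×2 + 1×3 = 5; y[2] = 1×2 = 2 → [3, 5, 2]. Given [3, 5, 2] matches, so answer: Yes

Yes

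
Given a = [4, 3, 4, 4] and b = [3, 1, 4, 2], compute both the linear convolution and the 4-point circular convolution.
Linear: y_lin[0] = 4×3 = 12; y_lin[1] = 4×1 + 3×3 = 13; y_lin[2] = 4×4 + 3×1 + 4×3 = 31; y_lin[3] = 4×2 + 3×4 + 4×1 + 4×3 = 36; y_lin[4] = 3×2 + 4×4 + 4×1 = 26; y_lin[5] = 4×2 + 4×4 = 24; y_lin[6] = 4×2 = 8 → [12, 13, 31, 36, 26, 24, 8]. Circular (length 4): y[0] = 4×3 + 3×2 + 4×4 + 4×1 = 38; y[1] = 4×1 + 3×3 + 4×2 + 4×4 = 37; y[2] = 4×4 + 3×1 + 4×3 + 4×2 = 39; y[3] = 4×2 + 3×4 + 4×1 + 4×3 = 36 → [38, 37, 39, 36]

Linear: [12, 13, 31, 36, 26, 24, 8], Circular: [38, 37, 39, 36]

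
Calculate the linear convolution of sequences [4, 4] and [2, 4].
y[0] = 4×2 = 8; y[1] = 4×4 + 4×2 = 24; y[2] = 4×4 = 16

[8, 24, 16]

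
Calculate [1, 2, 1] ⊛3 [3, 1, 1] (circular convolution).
Use y[k] = Σ_j u[j]·v[(k-j) mod 3]. y[0] = 1×3 + 2×1 + 1×1 = 6; y[1] = 1×1 + 2×3 + 1×1 = 8; y[2] = 1×1 + 2×1 + 1×3 = 6. Result: [6, 8, 6]

[6, 8, 6]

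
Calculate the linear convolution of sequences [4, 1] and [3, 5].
y[0] = 4×3 = 12; y[1] = 4×5 + 1×3 = 23; y[2] = 1×5 = 5

[12, 23, 5]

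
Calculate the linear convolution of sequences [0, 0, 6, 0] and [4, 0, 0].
y[0] = 0×4 = 0; y[1] = 0×0 + 0×4 = 0; y[2] = 0×0 + 0×0 + 6×4 = 24; y[3] = 0×0 + 6×0 + 0×4 = 0; y[4] = 6×0 + 0×0 = 0; y[5] = 0×0 = 0

[0, 0, 24, 0, 0, 0]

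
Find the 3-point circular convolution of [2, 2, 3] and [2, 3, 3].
Use y[k] = Σ_j a[j]·b[(k-j) mod 3]. y[0] = 2×2 + 2×3 + 3×3 = 19; y[1] = 2×3 + 2×2 + 3×3 = 19; y[2] = 2×3 + 2×3 + 3×2 = 18. Result: [19, 19, 18]

[19, 19, 18]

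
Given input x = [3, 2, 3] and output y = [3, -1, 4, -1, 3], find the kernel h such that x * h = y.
Output length 5 = len(x) + len(h) - 1 ⇒ len(h) = 3. Solve h forward using h[k] = (y[k] - Σ_{i≥1} x[i]·h[k-i]) / x[0]: h[0] = y[0] / x[0] = 3 / 3 = 1; h[1] = (y[1] - 2×1) / x[0] = (-1 - 2×1) / 3 = -1; h[2] = (y[2] - 2×-1 - 3×1) / x[0] = (4 - 2×-1 - 3×1) / 3 = 1. So h = [1, -1, 1]. Forward-check [3, 2, 3] * [1, -1, 1]: y[0] = 3×1 = 3; y[1] = 3×-1 + 2×1 = -1; y[2] = 3×1 + 2×-1 + 3×1 = 4; y[3] = 2×1 + 3×-1 = -1; y[4] = 3×1 = 3 → [3, -1, 4, -1, 3] ✓

[1, -1, 1]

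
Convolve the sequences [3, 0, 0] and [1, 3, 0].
y[0] = 3×1 = 3; y[1] = 3×3 + 0×1 = 9; y[2] = 3×0 + 0×3 + 0×1 = 0; y[3] = 0×0 + 0×3 = 0; y[4] = 0×0 = 0

[3, 9, 0, 0, 0]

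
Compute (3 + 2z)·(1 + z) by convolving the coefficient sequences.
Ascending coefficients: a = [3, 2], b = [1, 1]. c[0] = 3×1 = 3; c[1] = 3×1 + 2×1 = 5; c[2] = 2×1 = 2. Result coefficients: [3, 5, 2] → 3 + 5z + 2z^2

3 + 5z + 2z^2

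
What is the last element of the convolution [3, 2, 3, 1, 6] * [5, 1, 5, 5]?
Use y[k] = Σ_i a[i]·b[k-i] at k=7. y[7] = 6×5 = 30

30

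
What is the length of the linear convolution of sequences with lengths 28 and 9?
Linear/full convolution length: m + n - 1 = 28 + 9 - 1 = 36

36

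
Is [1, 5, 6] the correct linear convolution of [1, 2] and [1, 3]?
Recompute linear convolution of [1, 2] and [1, 3]: y[0] = 1×1 = 1; y[1] = 1×3 + 2×1 = 5; y[2] = 2×3 = 6 → [1, 5, 6]. Given [1, 5, 6] matches, so answer: Yes

Yes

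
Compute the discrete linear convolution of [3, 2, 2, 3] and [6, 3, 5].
y[0] = 3×6 = 18; y[1] = 3×3 + 2×6 = 21; y[2] = 3×5 + 2×3 + 2×6 = 33; y[3] = 2×5 + 2×3 + 3×6 = 34; y[4] = 2×5 + 3×3 = 19; y[5] = 3×5 = 15

[18, 21, 33, 34, 19, 15]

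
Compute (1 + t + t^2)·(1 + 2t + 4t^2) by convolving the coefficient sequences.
Ascending coefficients: a = [1, 1, 1], b = [1, 2, 4]. c[0] = 1×1 = 1; c[1] = 1×2 + 1×1 = 3; c[2] = 1×4 + 1×2 + 1×1 = 7; c[3] = 1×4 + 1×2 = 6; c[4] = 1×4 = 4. Result coefficients: [1, 3, 7, 6, 4] → 1 + 3t + 7t^2 + 6t^3 + 4t^4

1 + 3t + 7t^2 + 6t^3 + 4t^4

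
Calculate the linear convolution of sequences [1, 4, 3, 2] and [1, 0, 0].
y[0] = 1×1 = 1; y[1] = 1×0 + 4×1 = 4; y[2] = 1×0 + 4×0 + 3×1 = 3; y[3] = 4×0 + 3×0 + 2×1 = 2; y[4] = 3×0 + 2×0 = 0; y[5] = 2×0 = 0

[1, 4, 3, 2, 0, 0]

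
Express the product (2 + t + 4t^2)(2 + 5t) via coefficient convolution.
Ascending coefficients: a = [2, 1, 4], b = [2, 5]. c[0] = 2×2 = 4; c[1] = 2×5 + 1×2 = 12; c[2] = 1×5 + 4×2 = 13; c[3] = 4×5 = 20. Result coefficients: [4, 12, 13, 20] → 4 + 12t + 13t^2 + 20t^3

4 + 12t + 13t^2 + 20t^3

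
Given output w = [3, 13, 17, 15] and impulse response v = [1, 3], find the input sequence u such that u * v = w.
Deconvolve w=[3, 13, 17, 15] by v=[1, 3]. Since v[0]=1, solve forward: u[0] = w[0] / 1 = 3; u[1] = (w[1] - 3×3) / 1 = 4; u[2] = (w[2] - 4×3) / 1 = 5. So u = [3, 4, 5]. Check by forward convolution: w[0] = 3×1 = 3; w[1] = 3×3 + 4×1 = 13; w[2] = 4×3 + 5×1 = 17; w[3] = 5×3 = 15

[3, 4, 5]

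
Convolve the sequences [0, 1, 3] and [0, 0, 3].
y[0] = 0×0 = 0; y[1] = 0×0 + 1×0 = 0; y[2] = 0×3 + 1×0 + 3×0 = 0; y[3] = 1×3 + 3×0 = 3; y[4] = 3×3 = 9

[0, 0, 0, 3, 9]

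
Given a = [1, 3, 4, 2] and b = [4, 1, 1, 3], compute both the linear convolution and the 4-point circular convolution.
Linear: y_lin[0] = 1×4 = 4; y_lin[1] = 1×1 + 3×4 = 13; y_lin[2] = 1×1 + 3×1 + 4×4 = 20; y_lin[3] = 1×3 + 3×1 + 4×1 + 2×4 = 18; y_lin[4] = 3×3 + 4×1 + 2×1 = 15; y_lin[5] = 4×3 + 2×1 = 14; y_lin[6] = 2×3 = 6 → [4, 13, 20, 18, 15, 14, 6]. Circular (length 4): y[0] = 1×4 + 3×3 + 4×1 + 2×1 = 19; y[1] = 1×1 + 3×4 + 4×3 + 2×1 = 27; y[2] = 1×1 + 3×1 + 4×4 + 2×3 = 26; y[3] = 1×3 + 3×1 + 4×1 + 2×4 = 18 → [19, 27, 26, 18]

Linear: [4, 13, 20, 18, 15, 14, 6], Circular: [19, 27, 26, 18]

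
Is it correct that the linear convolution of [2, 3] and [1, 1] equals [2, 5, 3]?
Recompute linear convolution of [2, 3] and [1, 1]: y[0] = 2×1 = 2; y[1] = 2×1 + 3×1 = 5; y[2] = 3×1 = 3 → [2, 5, 3]. Given [2, 5, 3] matches, so answer: Yes

Yes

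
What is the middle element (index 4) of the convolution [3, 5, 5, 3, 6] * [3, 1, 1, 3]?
Use y[k] = Σ_i a[i]·b[k-i] at k=4. y[4] = 5×3 + 5×1 + 3×1 + 6×3 = 41

41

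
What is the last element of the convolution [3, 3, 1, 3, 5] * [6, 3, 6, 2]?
Use y[k] = Σ_i a[i]·b[k-i] at k=7. y[7] = 5×2 = 10

10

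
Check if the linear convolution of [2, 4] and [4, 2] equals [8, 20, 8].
Recompute linear convolution of [2, 4] and [4, 2]: y[0] = 2×4 = 8; y[1] = 2×2 + 4×4 = 20; y[2] = 4×2 = 8 → [8, 20, 8]. Given [8, 20, 8] matches, so answer: Yes

Yes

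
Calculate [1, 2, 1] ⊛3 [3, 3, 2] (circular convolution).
Use y[k] = Σ_j s[j]·t[(k-j) mod 3]. y[0] = 1×3 + 2×2 + 1×3 = 10; y[1] = 1×3 + 2×3 + 1×2 = 11; y[2] = 1×2 + 2×3 + 1×3 = 11. Result: [10, 11, 11]

[10, 11, 11]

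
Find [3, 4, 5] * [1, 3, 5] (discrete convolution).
y[0] = 3×1 = 3; y[1] = 3×3 + 4×1 = 13; y[2] = 3×5 + 4×3 + 5×1 = 32; y[3] = 4×5 + 5×3 = 35; y[4] = 5×5 = 25

[3, 13, 32, 35, 25]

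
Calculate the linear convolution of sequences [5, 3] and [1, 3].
y[0] = 5×1 = 5; y[1] = 5×3 + 3×1 = 18; y[2] = 3×3 = 9

[5, 18, 9]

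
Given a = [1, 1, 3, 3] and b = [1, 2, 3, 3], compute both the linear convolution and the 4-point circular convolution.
Linear: y_lin[0] = 1×1 = 1; y_lin[1] = 1×2 + 1×1 = 3; y_lin[2] = 1×3 + 1×2 + 3×1 = 8; y_lin[3] = 1×3 + 1×3 + 3×2 + 3×1 = 15; y_lin[4] = 1×3 + 3×3 + 3×2 = 18; y_lin[5] = 3×3 + 3×3 = 18; y_lin[6] = 3×3 = 9 → [1, 3, 8, 15, 18, 18, 9]. Circular (length 4): y[0] = 1×1 + 1×3 + 3×3 + 3×2 = 19; y[1] = 1×2 + 1×1 + 3×3 + 3×3 = 21; y[2] = 1×3 + 1×2 + 3×1 + 3×3 = 17; y[3] = 1×3 + 1×3 + 3×2 + 3×1 = 15 → [19, 21, 17, 15]

Linear: [1, 3, 8, 15, 18, 18, 9], Circular: [19, 21, 17, 15]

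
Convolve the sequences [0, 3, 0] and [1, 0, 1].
y[0] = 0×1 = 0; y[1] = 0×0 + 3×1 = 3; y[2] = 0×1 + 3×0 + 0×1 = 0; y[3] = 3×1 + 0×0 = 3; y[4] = 0×1 = 0

[0, 3, 0, 3, 0]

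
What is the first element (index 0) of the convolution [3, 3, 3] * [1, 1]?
Use y[k] = Σ_i a[i]·b[k-i] at k=0. y[0] = 3×1 = 3

3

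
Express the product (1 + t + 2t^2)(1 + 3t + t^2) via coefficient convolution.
Ascending coefficients: a = [1, 1, 2], b = [1, 3, 1]. c[0] = 1×1 = 1; c[1] = 1×3 + 1×1 = 4; c[2] = 1×1 + 1×3 + 2×1 = 6; c[3] = 1×1 + 2×3 = 7; c[4] = 2×1 = 2. Result coefficients: [1, 4, 6, 7, 2] → 1 + 4t + 6t^2 + 7t^3 + 2t^4

1 + 4t + 6t^2 + 7t^3 + 2t^4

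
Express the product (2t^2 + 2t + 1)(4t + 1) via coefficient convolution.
Ascending coefficients: a = [1, 2, 2], b = [1, 4]. c[0] = 1×1 = 1; c[1] = 1×4 + 2×1 = 6; c[2] = 2×4 + 2×1 = 10; c[3] = 2×4 = 8. Result coefficients: [1, 6, 10, 8] → 8t^3 + 10t^2 + 6t + 1

8t^3 + 10t^2 + 6t + 1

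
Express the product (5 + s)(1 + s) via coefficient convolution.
Ascending coefficients: a = [5, 1], b = [1, 1]. c[0] = 5×1 = 5; c[1] = 5×1 + 1×1 = 6; c[2] = 1×1 = 1. Result coefficients: [5, 6, 1] → 5 + 6s + s^2

5 + 6s + s^2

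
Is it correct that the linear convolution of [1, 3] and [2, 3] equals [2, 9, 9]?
Recompute linear convolution of [1, 3] and [2, 3]: y[0] = 1×2 = 2; y[1] = 1×3 + 3×2 = 9; y[2] = 3×3 = 9 → [2, 9, 9]. Given [2, 9, 9] matches, so answer: Yes

Yes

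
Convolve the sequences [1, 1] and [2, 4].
y[0] = 1×2 = 2; y[1] = 1×4 + 1×2 = 6; y[2] = 1×4 = 4

[2, 6, 4]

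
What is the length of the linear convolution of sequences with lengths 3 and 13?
Linear/full convolution length: m + n - 1 = 3 + 13 - 1 = 15

15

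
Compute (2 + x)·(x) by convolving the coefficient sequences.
Ascending coefficients: a = [2, 1], b = [0, 1]. c[0] = 2×0 = 0; c[1] = 2×1 + 1×0 = 2; c[2] = 1×1 = 1. Result coefficients: [0, 2, 1] → 2x + x^2

2x + x^2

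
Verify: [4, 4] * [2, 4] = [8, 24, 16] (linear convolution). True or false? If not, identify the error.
Recompute linear convolution of [4, 4] and [2, 4]: y[0] = 4×2 = 8; y[1] = 4×4 + 4×2 = 24; y[2] = 4×4 = 16 → [8, 24, 16]. Given [8, 24, 16] matches, so answer: Yes

Yes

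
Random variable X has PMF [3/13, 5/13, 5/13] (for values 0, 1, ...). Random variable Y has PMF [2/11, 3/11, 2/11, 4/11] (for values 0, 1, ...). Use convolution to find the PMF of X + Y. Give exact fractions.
P(X+Y=k) = Σ_i P(X=i)·P(Y=k-i) — a convolution of [3/13, 5/13, 5/13] and [2/11, 3/11, 2/11, 4/11]. P(X+Y=0) = (3/13)×(2/11) = 6/143; P(X+Y=1) = (3/13)×(3/11) + (5/13)×(2/11) = 9/143 + 10/143 = 19/143; P(X+Y=2) = (3/13)×(2/11) + (5/13)×(3/11) + (5/13)×(2/11) = 6/143 + 15/143 + 10/143 = 31/143; P(X+Y=3) = (3/13)×(4/11) + (5/13)×(2/11) + (5/13)×(3/11) = 12/143 + 10/143 + 15/143 = 37/143; P(X+Y=4) = (5/13)×(4/11) + (5/13)×(2/11) = 20/143 + 10/143 = 30/143; P(X+Y=5) = (5/13)×(4/11) = 20/143. PMF: [6/143, 19/143, 31/143, 37/143, 30/143, 20/143] (sums to 1 ✓)

[6/143, 19/143, 31/143, 37/143, 30/143, 20/143]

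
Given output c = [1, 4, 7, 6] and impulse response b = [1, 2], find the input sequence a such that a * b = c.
Deconvolve c=[1, 4, 7, 6] by b=[1, 2]. Since b[0]=1, solve forward: a[0] = c[0] / 1 = 1; a[1] = (c[1] - 1×2) / 1 = 2; a[2] = (c[2] - 2×2) / 1 = 3. So a = [1, 2, 3]. Check by forward convolution: c[0] = 1×1 = 1; c[1] = 1×2 + 2×1 = 4; c[2] = 2×2 + 3×1 = 7; c[3] = 3×2 = 6

[1, 2, 3]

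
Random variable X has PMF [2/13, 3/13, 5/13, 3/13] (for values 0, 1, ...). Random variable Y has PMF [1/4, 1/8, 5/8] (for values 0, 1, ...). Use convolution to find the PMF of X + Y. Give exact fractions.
P(X+Y=k) = Σ_i P(X=i)·P(Y=k-i) — a convolution of [2/13, 3/13, 5/13, 3/13] and [1/4, 1/8, 5/8]. P(X+Y=0) = (2/13)×(1/4) = 1/26; P(X+Y=1) = (2/13)×(1/8) + (3/13)×(1/4) = 1/52 + 3/52 = 1/13; P(X+Y=2) = (2/13)×(5/8) + (3/13)×(1/8) + (5/13)×(1/4) = 5/52 + 3/104 + 5/52 = 23/104; P(X+Y=3) = (3/13)×(5/8) + (5/13)×(1/8) + (3/13)×(1/4) = 15/104 + 5/104 + 3/52 = 1/4; P(X+Y=4) = (5/13)×(5/8) + (3/13)×(1/8) = 25/104 + 3/104 = 7/26; P(X+Y=5) = (3/13)×(5/8) = 15/104. PMF: [1/26, 1/13, 23/104, 1/4, 7/26, 15/104] (sums to 1 ✓)

[1/26, 1/13, 23/104, 1/4, 7/26, 15/104]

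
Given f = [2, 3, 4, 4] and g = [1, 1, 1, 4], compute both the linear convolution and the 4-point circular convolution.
Linear: y_lin[0] = 2×1 = 2; y_lin[1] = 2×1 + 3×1 = 5; y_lin[2] = 2×1 + 3×1 + 4×1 = 9; y_lin[3] = 2×4 + 3×1 + 4×1 + 4×1 = 19; y_lin[4] = 3×4 + 4×1 + 4×1 = 20; y_lin[5] = 4×4 + 4×1 = 20; y_lin[6] = 4×4 = 16 → [2, 5, 9, 19, 20, 20, 16]. Circular (length 4): y[0] = 2×1 + 3×4 + 4×1 + 4×1 = 22; y[1] = 2×1 + 3×1 + 4×4 + 4×1 = 25; y[2] = 2×1 + 3×1 + 4×1 + 4×4 = 25; y[3] = 2×4 + 3×1 + 4×1 + 4×1 = 19 → [22, 25, 25, 19]

Linear: [2, 5, 9, 19, 20, 20, 16], Circular: [22, 25, 25, 19]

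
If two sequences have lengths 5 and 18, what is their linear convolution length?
Linear/full convolution length: m + n - 1 = 5 + 18 - 1 = 22

22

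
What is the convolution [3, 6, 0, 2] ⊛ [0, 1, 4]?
y[0] = 3×0 = 0; y[1] = 3×1 + 6×0 = 3; y[2] = 3×4 + 6×1 + 0×0 = 18; y[3] = 6×4 + 0×1 + 2×0 = 24; y[4] = 0×4 + 2×1 = 2; y[5] = 2×4 = 8

[0, 3, 18, 24, 2, 8]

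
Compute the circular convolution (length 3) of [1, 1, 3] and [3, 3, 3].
Use y[k] = Σ_j f[j]·g[(k-j) mod 3]. y[0] = 1×3 + 1×3 + 3×3 = 15; y[1] = 1×3 + 1×3 + 3×3 = 15; y[2] = 1×3 + 1×3 + 3×3 = 15. Result: [15, 15, 15]

[15, 15, 15]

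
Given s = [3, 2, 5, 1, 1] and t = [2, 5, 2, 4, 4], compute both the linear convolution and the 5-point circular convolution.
Linear: y_lin[0] = 3×2 = 6; y_lin[1] = 3×5 + 2×2 = 19; y_lin[2] = 3×2 + 2×5 + 5×2 = 26; y_lin[3] = 3×4 + 2×2 + 5×5 + 1×2 = 43; y_lin[4] = 3×4 + 2×4 + 5×2 + 1×5 + 1×2 = 37; y_lin[5] = 2×4 + 5×4 + 1×2 + 1×5 = 35; y_lin[6] = 5×4 + 1×4 + 1×2 = 26; y_lin[7] = 1×4 + 1×4 = 8; y_lin[8] = 1×4 = 4 → [6, 19, 26, 43, 37, 35, 26, 8, 4]. Circular (length 5): y[0] = 3×2 + 2×4 + 5×4 + 1×2 + 1×5 = 41; y[1] = 3×5 + 2×2 + 5×4 + 1×4 + 1×2 = 45; y[2] = 3×2 + 2×5 + 5×2 + 1×4 + 1×4 = 34; y[3] = 3×4 + 2×2 + 5×5 + 1×2 + 1×4 = 47; y[4] = 3×4 + 2×4 + 5×2 + 1×5 + 1×2 = 37 → [41, 45, 34, 47, 37]

Linear: [6, 19, 26, 43, 37, 35, 26, 8, 4], Circular: [41, 45, 34, 47, 37]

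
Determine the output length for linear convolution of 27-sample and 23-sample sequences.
Linear/full convolution length: m + n - 1 = 27 + 23 - 1 = 49

49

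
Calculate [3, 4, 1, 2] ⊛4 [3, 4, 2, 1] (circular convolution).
Use y[k] = Σ_j u[j]·v[(k-j) mod 4]. y[0] = 3×3 + 4×1 + 1×2 + 2×4 = 23; y[1] = 3×4 + 4×3 + 1×1 + 2×2 = 29; y[2] = 3×2 + 4×4 + 1×3 + 2×1 = 27; y[3] = 3×1 + 4×2 + 1×4 + 2×3 = 21. Result: [23, 29, 27, 21]

[23, 29, 27, 21]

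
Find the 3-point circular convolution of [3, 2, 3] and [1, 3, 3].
Use y[k] = Σ_j s[j]·t[(k-j) mod 3]. y[0] = 3×1 + 2×3 + 3×3 = 18; y[1] = 3×3 + 2×1 + 3×3 = 20; y[2] = 3×3 + 2×3 + 3×1 = 18. Result: [18, 20, 18]

[18, 20, 18]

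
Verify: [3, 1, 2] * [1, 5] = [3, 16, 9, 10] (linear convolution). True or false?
Recompute linear convolution of [3, 1, 2] and [1, 5]: y[0] = 3×1 = 3; y[1] = 3×5 + 1×1 = 16; y[2] = 1×5 + 2×1 = 7; y[3] = 2×5 = 10 → [3, 16, 7, 10]. Compare to given [3, 16, 9, 10]: they differ at index 2: given 9, correct 7, so answer: No

No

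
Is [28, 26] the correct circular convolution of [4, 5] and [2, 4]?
Recompute circular convolution of [4, 5] and [2, 4]: y[0] = 4×2 + 5×4 = 28; y[1] = 4×4 + 5×2 = 26 → [28, 26]. Given [28, 26] matches, so answer: Yes

Yes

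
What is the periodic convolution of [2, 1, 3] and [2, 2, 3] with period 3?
Use y[k] = Σ_j a[j]·b[(k-j) mod 3]. y[0] = 2×2 + 1×3 + 3×2 = 13; y[1] = 2×2 + 1×2 + 3×3 = 15; y[2] = 2×3 + 1×2 + 3×2 = 14. Result: [13, 15, 14]

[13, 15, 14]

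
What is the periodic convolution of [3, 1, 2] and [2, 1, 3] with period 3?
Use y[k] = Σ_j s[j]·t[(k-j) mod 3]. y[0] = 3×2 + 1×3 + 2×1 = 11; y[1] = 3×1 + 1×2 + 2×3 = 11; y[2] = 3×3 + 1×1 + 2×2 = 14. Result: [11, 11, 14]

[11, 11, 14]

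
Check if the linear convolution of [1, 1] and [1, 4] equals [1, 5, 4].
Recompute linear convolution of [1, 1] and [1, 4]: y[0] = 1×1 = 1; y[1] = 1×4 + 1×1 = 5; y[2] = 1×4 = 4 → [1, 5, 4]. Given [1, 5, 4] matches, so answer: Yes

Yes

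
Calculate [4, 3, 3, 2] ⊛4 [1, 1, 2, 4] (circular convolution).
Use y[k] = Σ_j s[j]·t[(k-j) mod 4]. y[0] = 4×1 + 3×4 + 3×2 + 2×1 = 24; y[1] = 4×1 + 3×1 + 3×4 + 2×2 = 23; y[2] = 4×2 + 3×1 + 3×1 + 2×4 = 22; y[3] = 4×4 + 3×2 + 3×1 + 2×1 = 27. Result: [24, 23, 22, 27]

[24, 23, 22, 27]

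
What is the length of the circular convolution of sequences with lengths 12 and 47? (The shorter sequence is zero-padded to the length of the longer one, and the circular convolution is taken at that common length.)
Circular convolution (zero-padding the shorter input) has length max(m, n) = max(12, 47) = 47

47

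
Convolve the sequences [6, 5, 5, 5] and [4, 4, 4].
y[0] = 6×4 = 24; y[1] = 6×4 + 5×4 = 44; y[2] = 6×4 + 5×4 + 5×4 = 64; y[3] = 5×4 + 5×4 + 5×4 = 60; y[4] = 5×4 + 5×4 = 40; y[5] = 5×4 = 20

[24, 44, 64, 60, 40, 20]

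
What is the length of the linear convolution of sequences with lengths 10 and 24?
Linear/full convolution length: m + n - 1 = 10 + 24 - 1 = 33

33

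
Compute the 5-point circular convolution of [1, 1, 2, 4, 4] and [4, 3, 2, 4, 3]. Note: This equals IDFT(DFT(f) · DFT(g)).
Either evaluate y[k] = Σ_j f[j]·g[(k-j) mod 5] directly, or use IDFT(DFT(f) · DFT(g)). y[0] = 1×4 + 1×3 + 2×4 + 4×2 + 4×3 = 35; y[1] = 1×3 + 1×4 + 2×3 + 4×4 + 4×2 = 37; y[2] = 1×2 + 1×3 + 2×4 + 4×3 + 4×4 = 41; y[3] = 1×4 + 1×2 + 2×3 + 4×4 + 4×3 = 40; y[4] = 1×3 + 1×4 + 2×2 + 4×3 + 4×4 = 39. Result: [35, 37, 41, 40, 39]

[35, 37, 41, 40, 39]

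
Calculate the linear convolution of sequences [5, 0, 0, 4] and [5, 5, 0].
y[0] = 5×5 = 25; y[1] = 5×5 + 0×5 = 25; y[2] = 5×0 + 0×5 + 0×5 = 0; y[3] = 0×0 + 0×5 + 4×5 = 20; y[4] = 0×0 + 4×5 = 20; y[5] = 4×0 = 0

[25, 25, 0, 20, 20, 0]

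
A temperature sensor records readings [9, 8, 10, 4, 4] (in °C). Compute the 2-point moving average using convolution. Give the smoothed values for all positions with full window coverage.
2-point moving average kernel = [1, 1]. Apply in 'valid' mode (full window coverage): avg[0] = (9 + 8) / 2 = 8.5; avg[1] = (8 + 10) / 2 = 9.0; avg[2] = (10 + 4) / 2 = 7.0; avg[3] = (4 + 4) / 2 = 4.0. Smoothed values: [8.5, 9.0, 7.0, 4.0]

[8.5, 9.0, 7.0, 4.0]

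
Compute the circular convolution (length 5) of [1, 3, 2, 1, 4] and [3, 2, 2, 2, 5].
Use y[k] = Σ_j u[j]·v[(k-j) mod 5]. y[0] = 1×3 + 3×5 + 2×2 + 1×2 + 4×2 = 32; y[1] = 1×2 + 3×3 + 2×5 + 1×2 + 4×2 = 31; y[2] = 1×2 + 3×2 + 2×3 + 1×5 + 4×2 = 27; y[3] = 1×2 + 3×2 + 2×2 + 1×3 + 4×5 = 35; y[4] = 1×5 + 3×2 + 2×2 + 1×2 + 4×3 = 29. Result: [32, 31, 27, 35, 29]

[32, 31, 27, 35, 29]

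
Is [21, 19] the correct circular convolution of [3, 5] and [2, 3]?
Recompute circular convolution of [3, 5] and [2, 3]: y[0] = 3×2 + 5×3 = 21; y[1] = 3×3 + 5×2 = 19 → [21, 19]. Given [21, 19] matches, so answer: Yes

Yes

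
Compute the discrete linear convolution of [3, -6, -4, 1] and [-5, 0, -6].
y[0] = 3×-5 = -15; y[1] = 3×0 + -6×-5 = 30; y[2] = 3×-6 + -6×0 + -4×-5 = 2; y[3] = -6×-6 + -4×0 + 1×-5 = 31; y[4] = -4×-6 + 1×0 = 24; y[5] = 1×-6 = -6

[-15, 30, 2, 31, 24, -6]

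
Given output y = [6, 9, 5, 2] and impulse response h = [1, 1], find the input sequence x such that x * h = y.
Deconvolve y=[6, 9, 5, 2] by h=[1, 1]. Since h[0]=1, solve forward: x[0] = y[0] / 1 = 6; x[1] = (y[1] - 6×1) / 1 = 3; x[2] = (y[2] - 3×1) / 1 = 2. So x = [6, 3, 2]. Check by forward convolution: y[0] = 6×1 = 6; y[1] = 6×1 + 3×1 = 9; y[2] = 3×1 + 2×1 = 5; y[3] = 2×1 = 2

[6, 3, 2]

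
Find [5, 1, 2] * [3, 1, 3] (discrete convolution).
y[0] = 5×3 = 15; y[1] = 5×1 + 1×3 = 8; y[2] = 5×3 + 1×1 + 2×3 = 22; y[3] = 1×3 + 2×1 = 5; y[4] = 2×3 = 6

[15, 8, 22, 5, 6]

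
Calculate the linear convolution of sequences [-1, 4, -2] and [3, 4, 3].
y[0] = -1×3 = -3; y[1] = -1×4 + 4×3 = 8; y[2] = -1×3 + 4×4 + -2×3 = 7; y[3] = 4×3 + -2×4 = 4; y[4] = -2×3 = -6

[-3, 8, 7, 4, -6]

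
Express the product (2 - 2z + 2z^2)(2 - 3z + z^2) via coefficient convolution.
Ascending coefficients: a = [2, -2, 2], b = [2, -3, 1]. c[0] = 2×2 = 4; c[1] = 2×-3 + -2×2 = -10; c[2] = 2×1 + -2×-3 + 2×2 = 12; c[3] = -2×1 + 2×-3 = -8; c[4] = 2×1 = 2. Result coefficients: [4, -10, 12, -8, 2] → 4 - 10z + 12z^2 - 8z^3 + 2z^4

4 - 10z + 12z^2 - 8z^3 + 2z^4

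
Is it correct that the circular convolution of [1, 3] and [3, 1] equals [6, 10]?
Recompute circular convolution of [1, 3] and [3, 1]: y[0] = 1×3 + 3×1 = 6; y[1] = 1×1 + 3×3 = 10 → [6, 10]. Given [6, 10] matches, so answer: Yes

Yes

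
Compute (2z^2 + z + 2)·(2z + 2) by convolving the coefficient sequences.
Ascending coefficients: a = [2, 1, 2], b = [2, 2]. c[0] = 2×2 = 4; c[1] = 2×2 + 1×2 = 6; c[2] = 1×2 + 2×2 = 6; c[3] = 2×2 = 4. Result coefficients: [4, 6, 6, 4] → 4z^3 + 6z^2 + 6z + 4

4z^3 + 6z^2 + 6z + 4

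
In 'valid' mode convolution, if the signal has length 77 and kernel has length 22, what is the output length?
'Valid' mode counts only positions where the kernel fully overlaps the signal: m - n + 1 = 77 - 22 + 1 = 56

56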